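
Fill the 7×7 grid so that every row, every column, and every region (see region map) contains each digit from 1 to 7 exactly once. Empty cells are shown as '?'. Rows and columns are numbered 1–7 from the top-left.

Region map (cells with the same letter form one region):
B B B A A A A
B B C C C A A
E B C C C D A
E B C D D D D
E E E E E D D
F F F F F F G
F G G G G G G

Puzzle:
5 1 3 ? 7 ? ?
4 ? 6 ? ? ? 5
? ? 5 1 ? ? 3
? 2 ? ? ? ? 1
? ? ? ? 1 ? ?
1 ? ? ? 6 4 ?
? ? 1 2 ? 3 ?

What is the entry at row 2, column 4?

row 2, column 2 = 7 (sole candidate).
row 2, column 4 = 3: row 2 has {4,5,6,7}; col 4 has {1,2}; region has {1,5,6} → only 3 remains.

3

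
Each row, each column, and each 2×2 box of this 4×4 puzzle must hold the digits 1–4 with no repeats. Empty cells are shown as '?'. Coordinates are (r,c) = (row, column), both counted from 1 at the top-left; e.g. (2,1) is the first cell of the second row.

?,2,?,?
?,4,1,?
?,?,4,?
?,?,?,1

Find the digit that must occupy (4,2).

3

(1,3) = 3 (sole candidate).
(1,4) = 4 (sole candidate).
(2,1) = 3 (sole candidate).
(2,4) = 2 (sole candidate).
(3,4) = 3 (sole candidate).
(4,2) = 3: row 4 has {1}; col 2 has {2,4}; box has {} → only 3 remains.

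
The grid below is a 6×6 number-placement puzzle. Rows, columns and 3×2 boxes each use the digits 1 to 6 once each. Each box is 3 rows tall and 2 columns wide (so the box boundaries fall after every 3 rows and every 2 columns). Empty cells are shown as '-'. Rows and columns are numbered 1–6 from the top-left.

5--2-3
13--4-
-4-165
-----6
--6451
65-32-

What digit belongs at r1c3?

r1c2 = 6: row 1 has {2,3,5}; col 2 has {3,4,5}; box has {1,3,4,5} → only 6 remains.
r1c3 = 4: row 1 has {2,3,5,6}; col 3 has {6}; box has {1,2} → only 4 remains.

4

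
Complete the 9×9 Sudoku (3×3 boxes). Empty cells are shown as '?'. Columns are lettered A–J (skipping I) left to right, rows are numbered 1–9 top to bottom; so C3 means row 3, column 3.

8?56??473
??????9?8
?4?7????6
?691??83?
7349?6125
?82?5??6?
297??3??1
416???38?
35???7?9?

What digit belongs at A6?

B1 = 2: row 1 has {3,4,5,6,7,8}; col 2 has {1,3,4,5,6,8,9}; box has {4,5,8} → only 2 remains.
B2 = 7: row 2 has {8,9}; col 2 has {1,2,3,4,5,6,8,9}; box has {2,4,5,8} → only 7 remains.
A4 = 5: row 4 has {1,3,6,8,9}; col 1 has {2,3,4,7,8}; box has {2,3,4,6,7,8,9} → only 5 remains.
E5 = 8: row 5 has {1,2,3,4,5,6,7,9}; col 5 has {5}; box has {1,5,6,9} → only 8 remains.
A6 = 1: row 6 has {2,5,6,8}; col 1 has {2,3,4,5,7,8}; box has {2,3,4,5,6,7,8,9} → only 1 remains.

1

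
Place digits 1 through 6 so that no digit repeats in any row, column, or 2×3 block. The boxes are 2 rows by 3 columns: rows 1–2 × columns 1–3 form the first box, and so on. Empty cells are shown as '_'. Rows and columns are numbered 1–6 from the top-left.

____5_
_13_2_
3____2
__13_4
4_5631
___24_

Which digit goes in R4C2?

5

R2C4 = 4: row 2 has {1,2,3}; col 4 has {2,3,6}; box has {2,5} → only 4 remains.
R2C6 = 6: row 2 has {1,2,3,4}; col 6 has {1,2,4}; box has {2,4,5} → only 6 remains.
R4C5 = 6: row 4 has {1,3,4}; col 5 has {2,3,4,5}; box has {2,3,4} → only 6 remains.
R5C2 = 2: row 5 has {1,3,4,5,6}; col 2 has {1}; box has {4,5} → only 2 remains.
R6C3 = 6: row 6 has {2,4}; col 3 has {1,3,5}; box has {2,4,5} → only 6 remains.
R6C6 = 5: row 6 has {2,4,6}; col 6 has {1,2,4,6}; box has {1,2,3,4,6} → only 5 remains.
R1C4 = 1: row 1 has {5}; col 4 has {2,3,4,6}; box has {2,4,5,6} → only 1 remains.
R1C6 = 3: row 1 has {1,5}; col 6 has {1,2,4,5,6}; box has {1,2,4,5,6} → only 3 remains.
R2C1 = 5: row 2 has {1,2,3,4,6}; col 1 has {3,4}; box has {1,3} → only 5 remains.
R3C3 = 4: row 3 has {2,3}; col 3 has {1,3,5,6}; box has {1,3} → only 4 remains.
R3C4 = 5: row 3 has {2,3,4}; col 4 has {1,2,3,4,6}; box has {2,3,4,6} → only 5 remains.
R3C5 = 1: row 3 has {2,3,4,5}; col 5 has {2,3,4,5,6}; box has {2,3,4,5,6} → only 1 remains.
R4C1 = 2: row 4 has {1,3,4,6}; col 1 has {3,4,5}; box has {1,3,4} → only 2 remains.
R4C2 = 5: row 4 has {1,2,3,4,6}; col 2 has {1,2}; box has {1,2,3,4} → only 5 remains.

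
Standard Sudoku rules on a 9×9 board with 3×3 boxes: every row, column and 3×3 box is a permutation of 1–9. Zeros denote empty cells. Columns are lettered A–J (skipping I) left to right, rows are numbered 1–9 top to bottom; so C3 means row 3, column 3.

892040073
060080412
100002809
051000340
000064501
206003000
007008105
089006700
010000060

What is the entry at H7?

9

G1 = 6 (sole candidate).
H3 = 5 (sole candidate).
G6 = 9 (sole candidate).
H6 = 8 (sole candidate).
J6 = 7 (sole candidate).
J8 = 4 (sole candidate).
G9 = 2 (sole candidate).
J9 = 8 (sole candidate).
J4 = 6 (sole candidate).
H5 = 2 (sole candidate).
B6 = 4 (sole candidate).
H8 = 3 (sole candidate).
H7 = 9: row 7 has {1,5,7,8}; col 8 has {1,2,3,4,5,6,7,8}; box has {1,2,3,4,5,6,7,8} → only 9 remains.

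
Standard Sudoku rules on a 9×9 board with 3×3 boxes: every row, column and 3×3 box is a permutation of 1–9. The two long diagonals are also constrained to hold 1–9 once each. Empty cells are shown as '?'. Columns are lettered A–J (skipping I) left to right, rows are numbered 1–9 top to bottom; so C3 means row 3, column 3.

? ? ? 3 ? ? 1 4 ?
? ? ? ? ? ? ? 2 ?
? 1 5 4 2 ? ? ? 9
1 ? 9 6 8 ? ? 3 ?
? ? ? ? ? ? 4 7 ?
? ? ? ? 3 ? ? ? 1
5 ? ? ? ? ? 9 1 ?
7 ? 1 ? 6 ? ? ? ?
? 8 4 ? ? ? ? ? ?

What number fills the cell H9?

5

E5 = 1 (sole candidate).
H8 = 8 (sole candidate).
A1 = 2 (sole candidate).
H3 = 6 (sole candidate).
H9 = 5: row 9 has {4,8}; col 8 has {1,2,3,4,6,7,8}; box has {1,8,9} → only 5 remains.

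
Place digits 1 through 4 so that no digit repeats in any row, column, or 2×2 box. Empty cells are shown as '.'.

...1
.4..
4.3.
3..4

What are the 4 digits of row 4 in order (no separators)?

3214

row 1, column 1 = 2: row 1 has {1}; col 1 has {3,4}; box has {4} → only 2 remains.
row 1, column 2 = 3: row 1 has {1,2}; col 2 has {4}; box has {2,4} → only 3 remains.
row 1, column 3 = 4: row 1 has {1,2,3}; col 3 has {3}; box has {1} → only 4 remains.
row 2, column 1 = 1: row 2 has {4}; col 1 has {2,3,4}; box has {2,3,4} → only 1 remains.
row 2, column 3 = 2: row 2 has {1,4}; col 3 has {3,4}; box has {1,4} → only 2 remains.
row 2, column 4 = 3: row 2 has {1,2,4}; col 4 has {1,4}; box has {1,2,4} → only 3 remains.
row 3, column 4 = 2: row 3 has {3,4}; col 4 has {1,3,4}; box has {3,4} → only 2 remains.
row 4, column 3 = 1: row 4 has {3,4}; col 3 has {2,3,4}; box has {2,3,4} → only 1 remains.
row 3, column 2 = 1: row 3 has {2,3,4}; col 2 has {3,4}; box has {3,4} → only 1 remains.
row 4, column 2 = 2: row 4 has {1,3,4}; col 2 has {1,3,4}; box has {1,3,4} → only 2 remains.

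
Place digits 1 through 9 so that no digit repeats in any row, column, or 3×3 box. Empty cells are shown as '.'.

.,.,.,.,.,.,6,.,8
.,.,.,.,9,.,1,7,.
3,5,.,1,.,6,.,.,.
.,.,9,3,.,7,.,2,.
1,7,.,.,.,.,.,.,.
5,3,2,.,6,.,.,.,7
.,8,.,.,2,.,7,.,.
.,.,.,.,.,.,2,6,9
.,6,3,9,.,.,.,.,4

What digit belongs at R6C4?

R3C9 = 2 (sole candidate).
R4C2 = 4 (sole candidate).
R8C2 = 1 (sole candidate).
R2C2 = 2 (sole candidate).
R1C2 = 9 (sole candidate).
R1C3 = 1 (hidden single in row 1).
R7C4 = 6 (hidden single in row 7).
R7C1 = 9 (hidden single in row 7).
R9C1 = 2 (hidden single in row 9).
R9C5 = 7 (hidden single in row 9).
R3C3 = 7 (hidden single in row 3).
R1C1 = 4 (sole candidate).
R8C1 = 7 (sole candidate).
R1C4 = 7 (hidden single in row 1).
R1C6 = 2 (hidden single in row 1).
R3C5 = 8 (hidden single in row 3).
R5C4 = 2 (hidden single in row 5).
R4C5 = 1 (hidden single in column 5).
R6C8 = 1 (hidden single in row 6).
R9C6 = 1 (hidden single in row 9).
R7C9 = 1 (hidden single in row 7).
R5C7 = 3 (hidden single in column 7).
R2C9 = 3 (hidden single in column 9).
R1C8 = 5 (sole candidate).
R7C8 = 3 (sole candidate).
R9C8 = 8 (sole candidate).
R1C5 = 3 (sole candidate).
R9C7 = 5 (sole candidate).
R4C7 = 8 (sole candidate).
R4C1 = 6 (sole candidate).
R4C9 = 5 (sole candidate).
R5C3 = 8 (sole candidate).
R5C9 = 6 (sole candidate).
R2C1 = 8 (sole candidate).
R2C3 = 6 (sole candidate).
R8C6 = 3 (hidden single in row 8).
R8C4 = 8 (hidden single in row 8).
R6C4 = 4: row 6 has {1,2,3,5,6,7}; col 4 has {1,2,3,6,7,8,9}; box has {1,2,3,6,7} → only 4 remains.

4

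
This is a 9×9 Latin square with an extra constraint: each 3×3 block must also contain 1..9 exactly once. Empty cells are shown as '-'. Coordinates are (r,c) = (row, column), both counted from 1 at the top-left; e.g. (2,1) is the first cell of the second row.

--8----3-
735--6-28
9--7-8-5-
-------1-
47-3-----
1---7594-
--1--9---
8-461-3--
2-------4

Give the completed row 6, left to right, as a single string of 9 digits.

(1,1) = 6: row 1 has {3,8}; col 1 has {1,2,4,7,8,9}; box has {3,5,7,8,9} → only 6 remains.
(3,3) = 2: row 3 has {5,7,8,9}; col 3 has {1,4,5,8}; box has {3,5,6,7,8,9} → only 2 remains.
(3,5) = 3: in row 3, 3 can only go here (every other open cell in that row sees a 3).
(5,6) = 1: in row 5, 1 can only go here (every other open cell in that row sees a 1).
(7,1) = 3: in row 7, 3 can only go here (every other open cell in that row sees a 3).
(4,1) = 5: row 4 has {1}; col 1 has {1,2,3,4,6,7,8,9}; box has {1,4,7} → only 5 remains.
(9,7) = 1: in row 9, 1 can only go here (every other open cell in that row sees a 1).
(9,6) = 3: in row 9, 3 can only go here (every other open cell in that row sees a 3).
(2,7) = 4: row 2 has {2,3,5,6,7,8}; col 7 has {1,3,9}; box has {2,3,5,8} → only 4 remains.
(3,7) = 6: row 3 has {2,3,5,7,8,9}; col 7 has {1,3,4,9}; box has {2,3,4,5,8} → only 6 remains.
(3,9) = 1: row 3 has {2,3,5,6,7,8,9}; col 9 has {4,8}; box has {2,3,4,5,6,8} → only 1 remains.
(1,7) = 7: row 1 has {3,6,8}; col 7 has {1,3,4,6,9}; box has {1,2,3,4,5,6,8} → only 7 remains.
(1,9) = 9: row 1 has {3,6,7,8}; col 9 has {1,4,8}; box has {1,2,3,4,5,6,7,8} → only 9 remains.
(2,5) = 9: row 2 has {2,3,4,5,6,7,8}; col 5 has {1,3,7}; box has {3,6,7,8} → only 9 remains.
(3,2) = 4: row 3 has {1,2,3,5,6,7,8,9}; col 2 has {3,7}; box has {2,3,5,6,7,8,9} → only 4 remains.
(1,2) = 1: row 1 has {3,6,7,8,9}; col 2 has {3,4,7}; box has {2,3,4,5,6,7,8,9} → only 1 remains.
(2,4) = 1: row 2 has {2,3,4,5,6,7,8,9}; col 4 has {3,6,7}; box has {3,6,7,8,9} → only 1 remains.
(4,9) = 7: in row 4, 7 can only go here (every other open cell in that row sees a 7).
(4,3) = 3: in row 4, 3 can only go here (every other open cell in that row sees a 3).
(6,3) = 6: row 6 has {1,4,5,7,9}; col 3 has {1,2,3,4,5,8}; box has {1,3,4,5,7} → only 6 remains.
(5,3) = 9: row 5 has {1,3,4,7}; col 3 has {1,2,3,4,5,6,8}; box has {1,3,4,5,6,7} → only 9 remains.
(9,3) = 7: row 9 has {1,2,3,4}; col 3 has {1,2,3,4,5,6,8,9}; box has {1,2,3,4,8} → only 7 remains.
(4,5) = 6: in row 4, 6 can only go here (every other open cell in that row sees a 6).
(4,4) = 9: in row 4, 9 can only go here (every other open cell in that row sees a 9).
(4,6) = 4: in row 4, 4 can only go here (every other open cell in that row sees a 4).
(1,6) = 2: row 1 has {1,3,6,7,8,9}; col 6 has {1,3,4,5,6,8,9}; box has {1,3,6,7,8,9} → only 2 remains.
(8,6) = 7: row 8 has {1,3,4,6,8}; col 6 has {1,2,3,4,5,6,8,9}; box has {1,3,6,9} → only 7 remains.
(8,8) = 9: row 8 has {1,3,4,6,7,8}; col 8 has {1,2,3,4,5}; box has {1,3,4} → only 9 remains.
(8,2) = 5: row 8 has {1,3,4,6,7,8,9}; col 2 has {1,3,4,7}; box has {1,2,3,4,7,8} → only 5 remains.
(8,9) = 2: row 8 has {1,3,4,5,6,7,8,9}; col 9 has {1,4,7,8,9}; box has {1,3,4,9} → only 2 remains.
(6,9) = 3: row 6 has {1,4,5,6,7,9}; col 9 has {1,2,4,7,8,9}; box has {1,4,7,9} → only 3 remains.
(7,2) = 6: row 7 has {1,3,9}; col 2 has {1,3,4,5,7}; box has {1,2,3,4,5,7,8} → only 6 remains.
(7,9) = 5: row 7 has {1,3,6,9}; col 9 has {1,2,3,4,7,8,9}; box has {1,2,3,4,9} → only 5 remains.
(9,2) = 9: row 9 has {1,2,3,4,7}; col 2 has {1,3,4,5,6,7}; box has {1,2,3,4,5,6,7,8} → only 9 remains.
(5,9) = 6: row 5 has {1,3,4,7,9}; col 9 has {1,2,3,4,5,7,8,9}; box has {1,3,4,7,9} → only 6 remains.
(7,7) = 8: row 7 has {1,3,5,6,9}; col 7 has {1,3,4,6,7,9}; box has {1,2,3,4,5,9} → only 8 remains.
(7,8) = 7: row 7 has {1,3,5,6,8,9}; col 8 has {1,2,3,4,5,9}; box has {1,2,3,4,5,8,9} → only 7 remains.
(9,8) = 6: row 9 has {1,2,3,4,7,9}; col 8 has {1,2,3,4,5,7,9}; box has {1,2,3,4,5,7,8,9} → only 6 remains.
(4,7) = 2: row 4 has {1,3,4,5,6,7,9}; col 7 has {1,3,4,6,7,8,9}; box has {1,3,4,6,7,9} → only 2 remains.
(5,7) = 5: row 5 has {1,3,4,6,7,9}; col 7 has {1,2,3,4,6,7,8,9}; box has {1,2,3,4,6,7,9} → only 5 remains.
(5,8) = 8: row 5 has {1,3,4,5,6,7,9}; col 8 has {1,2,3,4,5,6,7,9}; box has {1,2,3,4,5,6,7,9} → only 8 remains.
(4,2) = 8: row 4 has {1,2,3,4,5,6,7,9}; col 2 has {1,3,4,5,6,7,9}; box has {1,3,4,5,6,7,9} → only 8 remains.
(5,5) = 2: row 5 has {1,3,4,5,6,7,8,9}; col 5 has {1,3,6,7,9}; box has {1,3,4,5,6,7,9} → only 2 remains.
(6,2) = 2: row 6 has {1,3,4,5,6,7,9}; col 2 has {1,3,4,5,6,7,8,9}; box has {1,3,4,5,6,7,8,9} → only 2 remains.
(6,4) = 8: row 6 has {1,2,3,4,5,6,7,9}; col 4 has {1,3,6,7,9}; box has {1,2,3,4,5,6,7,9} → only 8 remains.

126875943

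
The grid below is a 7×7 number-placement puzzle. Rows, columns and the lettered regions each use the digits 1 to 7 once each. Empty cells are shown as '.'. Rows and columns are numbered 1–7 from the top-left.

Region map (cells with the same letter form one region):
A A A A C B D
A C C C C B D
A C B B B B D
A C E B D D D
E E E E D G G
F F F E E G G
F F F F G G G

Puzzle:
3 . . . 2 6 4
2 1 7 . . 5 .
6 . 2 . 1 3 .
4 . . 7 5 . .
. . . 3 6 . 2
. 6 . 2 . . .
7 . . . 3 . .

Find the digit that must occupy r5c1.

5

r2c5 = 4 (sole candidate).
r2c7 = 3 (sole candidate).
r3c2 = 5 (sole candidate).
r3c4 = 4 (sole candidate).
r3c7 = 7 (sole candidate).
r4c2 = 3 (sole candidate).
r4c7 = 1 (sole candidate).
r6c5 = 7 (sole candidate).
r6c7 = 5 (sole candidate).
r7c7 = 6 (sole candidate).
r1c2 = 7 (sole candidate).
r2c4 = 6 (sole candidate).
r4c3 = 6 (sole candidate).
r4c6 = 2 (sole candidate).
r5c2 = 4 (sole candidate).
r6c1 = 1 (sole candidate).
r6c6 = 4 (sole candidate).
r7c2 = 2 (sole candidate).
r7c4 = 5 (sole candidate).
r7c6 = 1 (sole candidate).
r1c4 = 1 (sole candidate).
r5c1 = 5: row 5 has {2,3,4,6}; col 1 has {1,2,3,4,6,7}; region has {2,3,4,6,7} → only 5 remains.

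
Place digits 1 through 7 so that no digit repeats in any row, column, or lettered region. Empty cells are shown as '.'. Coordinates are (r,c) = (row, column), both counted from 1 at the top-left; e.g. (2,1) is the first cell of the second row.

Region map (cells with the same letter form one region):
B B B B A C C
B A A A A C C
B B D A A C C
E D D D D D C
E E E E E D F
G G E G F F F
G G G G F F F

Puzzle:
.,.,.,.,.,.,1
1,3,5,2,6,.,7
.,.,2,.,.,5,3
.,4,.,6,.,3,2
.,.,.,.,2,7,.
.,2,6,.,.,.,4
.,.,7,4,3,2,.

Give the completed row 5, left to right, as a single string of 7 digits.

(2,6) = 4: row 2 has {1,2,3,5,6,7}; col 6 has {2,3,5,7}; region has {1,2,3,5,7} → only 4 remains.
(4,3) = 1: row 4 has {2,3,4,6}; col 3 has {2,5,6,7}; region has {2,3,4,6,7} → only 1 remains.
(4,5) = 5: row 4 has {1,2,3,4,6}; col 5 has {2,3,6}; region has {1,2,3,4,6,7} → only 5 remains.
(6,6) = 1: row 6 has {2,4,6}; col 6 has {2,3,4,5,7}; region has {2,3,4} → only 1 remains.
(1,6) = 6: row 1 has {1}; col 6 has {1,2,3,4,5,7}; region has {1,2,3,4,5,7} → only 6 remains.
(4,1) = 7: row 4 has {1,2,3,4,5,6}; col 1 has {1}; region has {2,6} → only 7 remains.
(6,5) = 7: row 6 has {1,2,4,6}; col 5 has {2,3,5,6}; region has {1,2,3,4} → only 7 remains.
(1,5) = 4: row 1 has {1,6}; col 5 has {2,3,5,6,7}; region has {2,3,5,6} → only 4 remains.
(3,5) = 1: row 3 has {2,3,5}; col 5 has {2,3,4,5,6,7}; region has {2,3,4,5,6} → only 1 remains.
(1,3) = 3: row 1 has {1,4,6}; col 3 has {1,2,5,6,7}; region has {1} → only 3 remains.
(3,4) = 7: row 3 has {1,2,3,5}; col 4 has {2,4,6}; region has {1,2,3,4,5,6} → only 7 remains.
(5,3) = 4: row 5 has {2,7}; col 3 has {1,2,3,5,6,7}; region has {2,6,7} → only 4 remains.
(1,4) = 5: row 1 has {1,3,4,6}; col 4 has {2,4,6,7}; region has {1,3} → only 5 remains.
(3,2) = 6: row 3 has {1,2,3,5,7}; col 2 has {2,3,4}; region has {1,3,5} → only 6 remains.
(6,4) = 3: row 6 has {1,2,4,6,7}; col 4 has {2,4,5,6,7}; region has {2,4,7} → only 3 remains.
(1,1) = 2: row 1 has {1,3,4,5,6}; col 1 has {1,7}; region has {1,3,5,6} → only 2 remains.
(1,2) = 7: row 1 has {1,2,3,4,5,6}; col 2 has {2,3,4,6}; region has {1,2,3,5,6} → only 7 remains.
(3,1) = 4: row 3 has {1,2,3,5,6,7}; col 1 has {1,2,7}; region has {1,2,3,5,6,7} → only 4 remains.
(5,4) = 1: row 5 has {2,4,7}; col 4 has {2,3,4,5,6,7}; region has {2,4,6,7} → only 1 remains.
(6,1) = 5: row 6 has {1,2,3,4,6,7}; col 1 has {1,2,4,7}; region has {2,3,4,7} → only 5 remains.
(7,1) = 6: row 7 has {2,3,4,7}; col 1 has {1,2,4,5,7}; region has {2,3,4,5,7} → only 6 remains.
(7,2) = 1: row 7 has {2,3,4,6,7}; col 2 has {2,3,4,6,7}; region has {2,3,4,5,6,7} → only 1 remains.
(7,7) = 5: row 7 has {1,2,3,4,6,7}; col 7 has {1,2,3,4,7}; region has {1,2,3,4,7} → only 5 remains.
(5,1) = 3: row 5 has {1,2,4,7}; col 1 has {1,2,4,5,6,7}; region has {1,2,4,6,7} → only 3 remains.
(5,2) = 5: row 5 has {1,2,3,4,7}; col 2 has {1,2,3,4,6,7}; region has {1,2,3,4,6,7} → only 5 remains.
(5,7) = 6: row 5 has {1,2,3,4,5,7}; col 7 has {1,2,3,4,5,7}; region has {1,2,3,4,5,7} → only 6 remains.

3541276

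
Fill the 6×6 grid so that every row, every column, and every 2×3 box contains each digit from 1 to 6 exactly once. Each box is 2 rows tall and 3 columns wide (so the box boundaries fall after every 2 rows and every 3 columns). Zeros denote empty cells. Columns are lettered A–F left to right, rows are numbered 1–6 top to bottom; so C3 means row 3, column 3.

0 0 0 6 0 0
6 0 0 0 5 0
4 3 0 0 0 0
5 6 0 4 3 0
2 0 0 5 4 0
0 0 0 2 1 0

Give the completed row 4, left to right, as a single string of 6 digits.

561432

E1 = 2: row 1 has {6}; col 5 has {1,3,4,5}; box has {5,6} → only 2 remains.
D3 = 1: row 3 has {3,4}; col 4 has {2,4,5,6}; box has {3,4} → only 1 remains.
E3 = 6: row 3 has {1,3,4}; col 5 has {1,2,3,4,5}; box has {1,3,4} → only 6 remains.
F4 = 2: row 4 has {3,4,5,6}; col 6 has {}; box has {1,3,4,6} → only 2 remains.
B5 = 1: row 5 has {2,4,5}; col 2 has {3,6}; box has {2} → only 1 remains.
A6 = 3: row 6 has {1,2}; col 1 has {2,4,5,6}; box has {1,2} → only 3 remains.
F6 = 6: row 6 has {1,2,3}; col 6 has {2}; box has {1,2,4,5} → only 6 remains.
A1 = 1: row 1 has {2,6}; col 1 has {2,3,4,5,6}; box has {6} → only 1 remains.
D2 = 3: row 2 has {5,6}; col 4 has {1,2,4,5,6}; box has {2,5,6} → only 3 remains.
C3 = 2: row 3 has {1,3,4,6}; col 3 has {}; box has {3,4,5,6} → only 2 remains.
F3 = 5: row 3 has {1,2,3,4,6}; col 6 has {2,6}; box has {1,2,3,4,6} → only 5 remains.
C4 = 1: row 4 has {2,3,4,5,6}; col 3 has {2}; box has {2,3,4,5,6} → only 1 remains.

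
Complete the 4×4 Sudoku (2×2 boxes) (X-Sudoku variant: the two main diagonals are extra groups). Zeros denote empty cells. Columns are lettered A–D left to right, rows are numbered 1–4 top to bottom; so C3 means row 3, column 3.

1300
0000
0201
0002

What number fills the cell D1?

D1 = 4: row 1 has {1,3}; col 4 has {1,2}; box has {}; anti-diagonal has {2} → only 4 remains.

4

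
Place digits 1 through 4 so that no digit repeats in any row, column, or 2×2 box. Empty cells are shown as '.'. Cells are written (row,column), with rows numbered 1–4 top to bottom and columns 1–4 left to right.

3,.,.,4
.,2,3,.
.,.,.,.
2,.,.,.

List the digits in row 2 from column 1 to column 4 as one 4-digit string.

4231

(1,2) = 1: row 1 has {3,4}; col 2 has {2}; box has {2,3} → only 1 remains.
(1,3) = 2: row 1 has {1,3,4}; col 3 has {3}; box has {3,4} → only 2 remains.
(2,1) = 4: row 2 has {2,3}; col 1 has {2,3}; box has {1,2,3} → only 4 remains.
(2,4) = 1: row 2 has {2,3,4}; col 4 has {4}; box has {2,3,4} → only 1 remains.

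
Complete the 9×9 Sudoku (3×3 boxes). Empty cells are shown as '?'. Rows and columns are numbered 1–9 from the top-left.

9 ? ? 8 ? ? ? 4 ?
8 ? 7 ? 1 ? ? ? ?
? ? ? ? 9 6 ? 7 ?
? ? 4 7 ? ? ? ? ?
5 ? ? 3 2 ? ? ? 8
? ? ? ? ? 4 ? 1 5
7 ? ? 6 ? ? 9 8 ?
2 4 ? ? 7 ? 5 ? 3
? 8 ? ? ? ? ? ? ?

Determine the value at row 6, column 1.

row 6, column 4 = 9: row 6 has {1,4,5}; col 4 has {3,6,7,8}; box has {2,3,4,7} → only 9 remains.
row 8, column 4 = 1: row 8 has {2,3,4,5,7}; col 4 has {3,6,7,8,9}; box has {6,7} → only 1 remains.
row 8, column 8 = 6: row 8 has {1,2,3,4,5,7}; col 8 has {1,4,7,8}; box has {3,5,8,9} → only 6 remains.
row 9, column 8 = 2: row 9 has {8}; col 8 has {1,4,6,7,8}; box has {3,5,6,8,9} → only 2 remains.
row 5, column 6 = 1: row 5 has {2,3,5,8}; col 6 has {4,6}; box has {2,3,4,7,9} → only 1 remains.
row 5, column 8 = 9: row 5 has {1,2,3,5,8}; col 8 has {1,2,4,6,7,8}; box has {1,5,8} → only 9 remains.
row 8, column 3 = 9: row 8 has {1,2,3,4,5,6,7}; col 3 has {4,7}; box has {2,4,7,8} → only 9 remains.
row 8, column 6 = 8: row 8 has {1,2,3,4,5,6,7,9}; col 6 has {1,4,6}; box has {1,6,7} → only 8 remains.
row 4, column 6 = 5: row 4 has {4,7}; col 6 has {1,4,6,8}; box has {1,2,3,4,7,9} → only 5 remains.
row 4, column 8 = 3: row 4 has {4,5,7}; col 8 has {1,2,4,6,7,8,9}; box has {1,5,8,9} → only 3 remains.
row 5, column 3 = 6: row 5 has {1,2,3,5,8,9}; col 3 has {4,7,9}; box has {4,5} → only 6 remains.
row 6, column 1 = 3: row 6 has {1,4,5,9}; col 1 has {2,5,7,8,9}; box has {4,5,6} → only 3 remains.

3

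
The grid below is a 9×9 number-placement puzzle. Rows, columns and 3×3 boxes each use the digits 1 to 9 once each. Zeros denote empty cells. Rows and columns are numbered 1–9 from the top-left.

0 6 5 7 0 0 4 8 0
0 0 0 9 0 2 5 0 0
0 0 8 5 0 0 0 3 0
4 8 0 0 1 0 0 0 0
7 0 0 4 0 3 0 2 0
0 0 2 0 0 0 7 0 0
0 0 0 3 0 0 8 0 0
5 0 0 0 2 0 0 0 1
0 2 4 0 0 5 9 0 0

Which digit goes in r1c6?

1

r1c5 = 3: row 1 has {4,5,6,7,8}; col 5 has {1,2}; box has {2,5,7,9} → only 3 remains.
r1c6 = 1: row 1 has {3,4,5,6,7,8}; col 6 has {2,3,5}; box has {2,3,5,7,9} → only 1 remains.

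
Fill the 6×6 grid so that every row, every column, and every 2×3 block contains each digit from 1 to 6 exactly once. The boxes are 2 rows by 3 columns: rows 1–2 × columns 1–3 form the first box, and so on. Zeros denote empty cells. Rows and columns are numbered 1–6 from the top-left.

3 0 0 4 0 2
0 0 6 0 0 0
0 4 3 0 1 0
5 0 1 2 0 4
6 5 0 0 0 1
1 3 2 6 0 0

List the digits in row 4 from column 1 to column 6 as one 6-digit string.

R1C2 = 1 (sole candidate).
R1C3 = 5 (sole candidate).
R1C5 = 6 (sole candidate).
R2C2 = 2 (sole candidate).
R3C1 = 2 (sole candidate).
R3C4 = 5 (sole candidate).
R3C6 = 6 (sole candidate).
R4C2 = 6: row 4 has {1,2,4,5}; col 2 has {1,2,3,4,5}; box has {1,2,3,4,5} → only 6 remains.
R4C5 = 3: row 4 has {1,2,4,5,6}; col 5 has {1,6}; box has {1,2,4,5,6} → only 3 remains.

561234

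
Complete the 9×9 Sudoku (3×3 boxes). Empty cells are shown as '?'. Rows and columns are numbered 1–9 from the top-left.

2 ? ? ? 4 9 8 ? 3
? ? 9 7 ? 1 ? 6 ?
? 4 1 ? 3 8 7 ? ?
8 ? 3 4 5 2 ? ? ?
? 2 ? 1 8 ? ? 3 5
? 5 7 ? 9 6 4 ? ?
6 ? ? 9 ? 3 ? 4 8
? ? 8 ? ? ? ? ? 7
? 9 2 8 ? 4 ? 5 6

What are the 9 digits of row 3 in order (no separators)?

541638729

R1C8 = 1: row 1 has {2,3,4,8,9}; col 8 has {3,4,5,6}; box has {3,6,7,8} → only 1 remains.
R2C5 = 2: row 2 has {1,6,7,9}; col 5 has {3,4,5,8,9}; box has {1,3,4,7,8,9} → only 2 remains.
R2C7 = 5: row 2 has {1,2,6,7,9}; col 7 has {4,7,8}; box has {1,3,6,7,8} → only 5 remains.
R2C9 = 4: row 2 has {1,2,5,6,7,9}; col 9 has {3,5,6,7,8}; box has {1,3,5,6,7,8} → only 4 remains.
R3C1 = 5: row 3 has {1,3,4,7,8}; col 1 has {2,6,8}; box has {1,2,4,9} → only 5 remains.
R3C4 = 6: row 3 has {1,3,4,5,7,8}; col 4 has {1,4,7,8,9}; box has {1,2,3,4,7,8,9} → only 6 remains.
R5C6 = 7: row 5 has {1,2,3,5,8}; col 6 has {1,2,3,4,6,8,9}; box has {1,2,4,5,6,8,9} → only 7 remains.
R6C1 = 1: row 6 has {4,5,6,7,9}; col 1 has {2,5,6,8}; box has {2,3,5,7,8} → only 1 remains.
R6C4 = 3: row 6 has {1,4,5,6,7,9}; col 4 has {1,4,6,7,8,9}; box has {1,2,4,5,6,7,8,9} → only 3 remains.
R6C9 = 2: row 6 has {1,3,4,5,6,7,9}; col 9 has {3,4,5,6,7,8}; box has {3,4,5} → only 2 remains.
R7C3 = 5: row 7 has {3,4,6,8,9}; col 3 has {1,2,3,7,8,9}; box has {2,6,8,9} → only 5 remains.
R8C6 = 5: row 8 has {7,8}; col 6 has {1,2,3,4,6,7,8,9}; box has {3,4,8,9} → only 5 remains.
R1C3 = 6: row 1 has {1,2,3,4,8,9}; col 3 has {1,2,3,5,7,8,9}; box has {1,2,4,5,9} → only 6 remains.
R1C4 = 5: row 1 has {1,2,3,4,6,8,9}; col 4 has {1,3,4,6,7,8,9}; box has {1,2,3,4,6,7,8,9} → only 5 remains.
R2C1 = 3: row 2 has {1,2,4,5,6,7,9}; col 1 has {1,2,5,6,8}; box has {1,2,4,5,6,9} → only 3 remains.
R2C2 = 8: row 2 has {1,2,3,4,5,6,7,9}; col 2 has {2,4,5,9}; box has {1,2,3,4,5,6,9} → only 8 remains.
R3C9 = 9: row 3 has {1,3,4,5,6,7,8}; col 9 has {2,3,4,5,6,7,8}; box has {1,3,4,5,6,7,8} → only 9 remains.
R4C2 = 6: row 4 has {2,3,4,5,8}; col 2 has {2,4,5,8,9}; box has {1,2,3,5,7,8} → only 6 remains.
R4C9 = 1: row 4 has {2,3,4,5,6,8}; col 9 has {2,3,4,5,6,7,8,9}; box has {2,3,4,5} → only 1 remains.
R5C3 = 4: row 5 has {1,2,3,5,7,8}; col 3 has {1,2,3,5,6,7,8,9}; box has {1,2,3,5,6,7,8} → only 4 remains.
R6C8 = 8: row 6 has {1,2,3,4,5,6,7,9}; col 8 has {1,3,4,5,6}; box has {1,2,3,4,5} → only 8 remains.
R8C1 = 4: row 8 has {5,7,8}; col 1 has {1,2,3,5,6,8}; box has {2,5,6,8,9} → only 4 remains.
R8C4 = 2: row 8 has {4,5,7,8}; col 4 has {1,3,4,5,6,7,8,9}; box has {3,4,5,8,9} → only 2 remains.
R8C8 = 9: row 8 has {2,4,5,7,8}; col 8 has {1,3,4,5,6,8}; box has {4,5,6,7,8} → only 9 remains.
R9C1 = 7: row 9 has {2,4,5,6,8,9}; col 1 has {1,2,3,4,5,6,8}; box has {2,4,5,6,8,9} → only 7 remains.
R9C5 = 1: row 9 has {2,4,5,6,7,8,9}; col 5 has {2,3,4,5,8,9}; box has {2,3,4,5,8,9} → only 1 remains.
R9C7 = 3: row 9 has {1,2,4,5,6,7,8,9}; col 7 has {4,5,7,8}; box has {4,5,6,7,8,9} → only 3 remains.
R1C2 = 7: row 1 has {1,2,3,4,5,6,8,9}; col 2 has {2,4,5,6,8,9}; box has {1,2,3,4,5,6,8,9} → only 7 remains.
R3C8 = 2: row 3 has {1,3,4,5,6,7,8,9}; col 8 has {1,3,4,5,6,8,9}; box has {1,3,4,5,6,7,8,9} → only 2 remains.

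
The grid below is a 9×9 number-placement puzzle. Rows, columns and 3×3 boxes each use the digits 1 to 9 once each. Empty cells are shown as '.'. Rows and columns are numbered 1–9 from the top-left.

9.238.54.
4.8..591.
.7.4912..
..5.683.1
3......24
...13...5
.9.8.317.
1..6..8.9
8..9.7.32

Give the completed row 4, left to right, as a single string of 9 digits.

745268391

row 1, column 6 = 6: row 1 has {2,3,4,5,8,9}; col 6 has {1,3,5,7,8}; box has {1,3,4,5,8,9} → only 6 remains.
row 1, column 9 = 7: row 1 has {2,3,4,5,6,8,9}; col 9 has {1,2,4,5,9}; box has {1,2,4,5,9} → only 7 remains.
row 4, column 8 = 9: row 4 has {1,3,5,6,8}; col 8 has {1,2,3,4,7}; box has {1,2,3,4,5} → only 9 remains.
row 5, column 6 = 9: row 5 has {2,3,4}; col 6 has {1,3,5,6,7,8}; box has {1,3,6,8} → only 9 remains.
row 7, column 9 = 6: row 7 has {1,3,7,8,9}; col 9 has {1,2,4,5,7,9}; box has {1,2,3,7,8,9} → only 6 remains.
row 8, column 8 = 5: row 8 has {1,6,8,9}; col 8 has {1,2,3,4,7,9}; box has {1,2,3,6,7,8,9} → only 5 remains.
row 9, column 7 = 4: row 9 has {2,3,7,8,9}; col 7 has {1,2,3,5,8,9}; box has {1,2,3,5,6,7,8,9} → only 4 remains.
row 1, column 2 = 1: row 1 has {2,3,4,5,6,7,8,9}; col 2 has {7,9}; box has {2,4,7,8,9} → only 1 remains.
row 2, column 9 = 3: row 2 has {1,4,5,8,9}; col 9 has {1,2,4,5,6,7,9}; box has {1,2,4,5,7,9} → only 3 remains.
row 3, column 9 = 8: row 3 has {1,2,4,7,9}; col 9 has {1,2,3,4,5,6,7,9}; box has {1,2,3,4,5,7,9} → only 8 remains.
row 7, column 3 = 4: row 7 has {1,3,6,7,8,9}; col 3 has {2,5,8}; box has {1,8,9} → only 4 remains.
row 9, column 3 = 6: row 9 has {2,3,4,7,8,9}; col 3 has {2,4,5,8}; box has {1,4,8,9} → only 6 remains.
row 2, column 2 = 6: row 2 has {1,3,4,5,8,9}; col 2 has {1,7,9}; box has {1,2,4,7,8,9} → only 6 remains.
row 3, column 1 = 5: row 3 has {1,2,4,7,8,9}; col 1 has {1,3,4,8,9}; box has {1,2,4,6,7,8,9} → only 5 remains.
row 3, column 3 = 3: row 3 has {1,2,4,5,7,8,9}; col 3 has {2,4,5,6,8}; box has {1,2,4,5,6,7,8,9} → only 3 remains.
row 3, column 8 = 6: row 3 has {1,2,3,4,5,7,8,9}; col 8 has {1,2,3,4,5,7,9}; box has {1,2,3,4,5,7,8,9} → only 6 remains.
row 5, column 2 = 8: row 5 has {2,3,4,9}; col 2 has {1,6,7,9}; box has {3,5} → only 8 remains.
row 6, column 8 = 8: row 6 has {1,3,5}; col 8 has {1,2,3,4,5,6,7,9}; box has {1,2,3,4,5,9} → only 8 remains.
row 7, column 1 = 2: row 7 has {1,3,4,6,7,8,9}; col 1 has {1,3,4,5,8,9}; box has {1,4,6,8,9} → only 2 remains.
row 7, column 5 = 5: row 7 has {1,2,3,4,6,7,8,9}; col 5 has {3,6,8,9}; box has {3,6,7,8,9} → only 5 remains.
row 8, column 2 = 3: row 8 has {1,5,6,8,9}; col 2 has {1,6,7,8,9}; box has {1,2,4,6,8,9} → only 3 remains.
row 8, column 3 = 7: row 8 has {1,3,5,6,8,9}; col 3 has {2,3,4,5,6,8}; box has {1,2,3,4,6,8,9} → only 7 remains.
row 9, column 2 = 5: row 9 has {2,3,4,6,7,8,9}; col 2 has {1,3,6,7,8,9}; box has {1,2,3,4,6,7,8,9} → only 5 remains.
row 9, column 5 = 1: row 9 has {2,3,4,5,6,7,8,9}; col 5 has {3,5,6,8,9}; box has {3,5,6,7,8,9} → only 1 remains.
row 4, column 1 = 7: row 4 has {1,3,5,6,8,9}; col 1 has {1,2,3,4,5,8,9}; box has {3,5,8} → only 7 remains.
row 4, column 4 = 2: row 4 has {1,3,5,6,7,8,9}; col 4 has {1,3,4,6,8,9}; box has {1,3,6,8,9} → only 2 remains.
row 5, column 3 = 1: row 5 has {2,3,4,8,9}; col 3 has {2,3,4,5,6,7,8}; box has {3,5,7,8} → only 1 remains.
row 5, column 5 = 7: row 5 has {1,2,3,4,8,9}; col 5 has {1,3,5,6,8,9}; box has {1,2,3,6,8,9} → only 7 remains.
row 5, column 7 = 6: row 5 has {1,2,3,4,7,8,9}; col 7 has {1,2,3,4,5,8,9}; box has {1,2,3,4,5,8,9} → only 6 remains.
row 6, column 1 = 6: row 6 has {1,3,5,8}; col 1 has {1,2,3,4,5,7,8,9}; box has {1,3,5,7,8} → only 6 remains.
row 6, column 3 = 9: row 6 has {1,3,5,6,8}; col 3 has {1,2,3,4,5,6,7,8}; box has {1,3,5,6,7,8} → only 9 remains.
row 6, column 6 = 4: row 6 has {1,3,5,6,8,9}; col 6 has {1,3,5,6,7,8,9}; box has {1,2,3,6,7,8,9} → only 4 remains.
row 6, column 7 = 7: row 6 has {1,3,4,5,6,8,9}; col 7 has {1,2,3,4,5,6,8,9}; box has {1,2,3,4,5,6,8,9} → only 7 remains.
row 8, column 6 = 2: row 8 has {1,3,5,6,7,8,9}; col 6 has {1,3,4,5,6,7,8,9}; box has {1,3,5,6,7,8,9} → only 2 remains.
row 2, column 4 = 7: row 2 has {1,3,4,5,6,8,9}; col 4 has {1,2,3,4,6,8,9}; box has {1,3,4,5,6,8,9} → only 7 remains.
row 2, column 5 = 2: row 2 has {1,3,4,5,6,7,8,9}; col 5 has {1,3,5,6,7,8,9}; box has {1,3,4,5,6,7,8,9} → only 2 remains.
row 4, column 2 = 4: row 4 has {1,2,3,5,6,7,8,9}; col 2 has {1,3,5,6,7,8,9}; box has {1,3,5,6,7,8,9} → only 4 remains.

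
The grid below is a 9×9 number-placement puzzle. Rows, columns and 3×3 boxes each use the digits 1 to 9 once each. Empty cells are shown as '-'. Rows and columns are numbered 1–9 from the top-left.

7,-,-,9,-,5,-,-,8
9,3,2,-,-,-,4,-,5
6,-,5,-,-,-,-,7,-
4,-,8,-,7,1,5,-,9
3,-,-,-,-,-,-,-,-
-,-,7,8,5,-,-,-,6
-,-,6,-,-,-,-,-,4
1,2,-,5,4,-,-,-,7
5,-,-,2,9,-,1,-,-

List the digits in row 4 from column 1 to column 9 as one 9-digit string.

R4C2 = 6: row 4 has {1,4,5,7,8,9}; col 2 has {2,3}; box has {3,4,7,8} → only 6 remains.
R4C4 = 3: row 4 has {1,4,5,6,7,8,9}; col 4 has {2,5,8,9}; box has {1,5,7,8} → only 3 remains.
R4C8 = 2: row 4 has {1,3,4,5,6,7,8,9}; col 8 has {7}; box has {5,6,9} → only 2 remains.

468371529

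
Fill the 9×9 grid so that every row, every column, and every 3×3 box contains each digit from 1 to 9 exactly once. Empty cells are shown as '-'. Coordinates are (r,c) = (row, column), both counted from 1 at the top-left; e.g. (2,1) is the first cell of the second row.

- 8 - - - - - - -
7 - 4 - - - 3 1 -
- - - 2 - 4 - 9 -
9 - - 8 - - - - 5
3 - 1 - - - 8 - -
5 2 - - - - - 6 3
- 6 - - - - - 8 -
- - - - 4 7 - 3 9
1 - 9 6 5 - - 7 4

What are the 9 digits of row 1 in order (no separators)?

283719456

(3,1) = 6: row 3 has {2,4,9}; col 1 has {1,3,5,7,9}; box has {4,7,8} → only 6 remains.
(8,2) = 5: row 8 has {3,4,7,9}; col 2 has {2,6,8}; box has {1,6,9} → only 5 remains.
(8,4) = 1: row 8 has {3,4,5,7,9}; col 4 has {2,6,8}; box has {4,5,6,7} → only 1 remains.
(9,2) = 3: row 9 has {1,4,5,6,7,9}; col 2 has {2,5,6,8}; box has {1,5,6,9} → only 3 remains.
(9,7) = 2: row 9 has {1,3,4,5,6,7,9}; col 7 has {3,8}; box has {3,4,7,8,9} → only 2 remains.
(1,1) = 2: row 1 has {8}; col 1 has {1,3,5,6,7,9}; box has {4,6,7,8} → only 2 remains.
(2,2) = 9: row 2 has {1,3,4,7}; col 2 has {2,3,5,6,8}; box has {2,4,6,7,8} → only 9 remains.
(2,4) = 5: row 2 has {1,3,4,7,9}; col 4 has {1,2,6,8}; box has {2,4} → only 5 remains.
(3,2) = 1: row 3 has {2,4,6,9}; col 2 has {2,3,5,6,8,9}; box has {2,4,6,7,8,9} → only 1 remains.
(7,1) = 4: row 7 has {6,8}; col 1 has {1,2,3,5,6,7,9}; box has {1,3,5,6,9} → only 4 remains.
(7,9) = 1: row 7 has {4,6,8}; col 9 has {3,4,5,9}; box has {2,3,4,7,8,9} → only 1 remains.
(8,1) = 8: row 8 has {1,3,4,5,7,9}; col 1 has {1,2,3,4,5,6,7,9}; box has {1,3,4,5,6,9} → only 8 remains.
(8,3) = 2: row 8 has {1,3,4,5,7,8,9}; col 3 has {1,4,9}; box has {1,3,4,5,6,8,9} → only 2 remains.
(8,7) = 6: row 8 has {1,2,3,4,5,7,8,9}; col 7 has {2,3,8}; box has {1,2,3,4,7,8,9} → only 6 remains.
(9,6) = 8: row 9 has {1,2,3,4,5,6,7,9}; col 6 has {4,7}; box has {1,4,5,6,7} → only 8 remains.
(2,6) = 6: row 2 has {1,3,4,5,7,9}; col 6 has {4,7,8}; box has {2,4,5} → only 6 remains.
(7,3) = 7: row 7 has {1,4,6,8}; col 3 has {1,2,4,9}; box has {1,2,3,4,5,6,8,9} → only 7 remains.
(7,7) = 5: row 7 has {1,4,6,7,8}; col 7 has {2,3,6,8}; box has {1,2,3,4,6,7,8,9} → only 5 remains.
(2,5) = 8: row 2 has {1,3,4,5,6,7,9}; col 5 has {4,5}; box has {2,4,5,6} → only 8 remains.
(2,9) = 2: row 2 has {1,3,4,5,6,7,8,9}; col 9 has {1,3,4,5,9}; box has {1,3,9} → only 2 remains.
(3,7) = 7: row 3 has {1,2,4,6,9}; col 7 has {2,3,5,6,8}; box has {1,2,3,9} → only 7 remains.
(3,9) = 8: row 3 has {1,2,4,6,7,9}; col 9 has {1,2,3,4,5,9}; box has {1,2,3,7,9} → only 8 remains.
(4,3) = 6: row 4 has {5,8,9}; col 3 has {1,2,4,7,9}; box has {1,2,3,5,9} → only 6 remains.
(5,9) = 7: row 5 has {1,3,8}; col 9 has {1,2,3,4,5,8,9}; box has {3,5,6,8} → only 7 remains.
(6,3) = 8: row 6 has {2,3,5,6}; col 3 has {1,2,4,6,7,9}; box has {1,2,3,5,6,9} → only 8 remains.
(1,7) = 4: row 1 has {2,8}; col 7 has {2,3,5,6,7,8}; box has {1,2,3,7,8,9} → only 4 remains.
(1,8) = 5: row 1 has {2,4,8}; col 8 has {1,3,6,7,8,9}; box has {1,2,3,4,7,8,9} → only 5 remains.
(1,9) = 6: row 1 has {2,4,5,8}; col 9 has {1,2,3,4,5,7,8,9}; box has {1,2,3,4,5,7,8,9} → only 6 remains.
(3,5) = 3: row 3 has {1,2,4,6,7,8,9}; col 5 has {4,5,8}; box has {2,4,5,6,8} → only 3 remains.
(4,7) = 1: row 4 has {5,6,8,9}; col 7 has {2,3,4,5,6,7,8}; box has {3,5,6,7,8} → only 1 remains.
(5,2) = 4: row 5 has {1,3,7,8}; col 2 has {1,2,3,5,6,8,9}; box has {1,2,3,5,6,8,9} → only 4 remains.
(5,4) = 9: row 5 has {1,3,4,7,8}; col 4 has {1,2,5,6,8}; box has {8} → only 9 remains.
(5,8) = 2: row 5 has {1,3,4,7,8,9}; col 8 has {1,3,5,6,7,8,9}; box has {1,3,5,6,7,8} → only 2 remains.
(6,6) = 1: row 6 has {2,3,5,6,8}; col 6 has {4,6,7,8}; box has {8,9} → only 1 remains.
(6,7) = 9: row 6 has {1,2,3,5,6,8}; col 7 has {1,2,3,4,5,6,7,8}; box has {1,2,3,5,6,7,8} → only 9 remains.
(7,4) = 3: row 7 has {1,4,5,6,7,8}; col 4 has {1,2,5,6,8,9}; box has {1,4,5,6,7,8} → only 3 remains.
(1,3) = 3: row 1 has {2,4,5,6,8}; col 3 has {1,2,4,6,7,8,9}; box has {1,2,4,6,7,8,9} → only 3 remains.
(1,4) = 7: row 1 has {2,3,4,5,6,8}; col 4 has {1,2,3,5,6,8,9}; box has {2,3,4,5,6,8} → only 7 remains.
(1,6) = 9: row 1 has {2,3,4,5,6,7,8}; col 6 has {1,4,6,7,8}; box has {2,3,4,5,6,7,8} → only 9 remains.
(3,3) = 5: row 3 has {1,2,3,4,6,7,8,9}; col 3 has {1,2,3,4,6,7,8,9}; box has {1,2,3,4,6,7,8,9} → only 5 remains.
(4,2) = 7: row 4 has {1,5,6,8,9}; col 2 has {1,2,3,4,5,6,8,9}; box has {1,2,3,4,5,6,8,9} → only 7 remains.
(4,5) = 2: row 4 has {1,5,6,7,8,9}; col 5 has {3,4,5,8}; box has {1,8,9} → only 2 remains.
(4,6) = 3: row 4 has {1,2,5,6,7,8,9}; col 6 has {1,4,6,7,8,9}; box has {1,2,8,9} → only 3 remains.
(4,8) = 4: row 4 has {1,2,3,5,6,7,8,9}; col 8 has {1,2,3,5,6,7,8,9}; box has {1,2,3,5,6,7,8,9} → only 4 remains.
(5,5) = 6: row 5 has {1,2,3,4,7,8,9}; col 5 has {2,3,4,5,8}; box has {1,2,3,8,9} → only 6 remains.
(5,6) = 5: row 5 has {1,2,3,4,6,7,8,9}; col 6 has {1,3,4,6,7,8,9}; box has {1,2,3,6,8,9} → only 5 remains.
(6,4) = 4: row 6 has {1,2,3,5,6,8,9}; col 4 has {1,2,3,5,6,7,8,9}; box has {1,2,3,5,6,8,9} → only 4 remains.
(6,5) = 7: row 6 has {1,2,3,4,5,6,8,9}; col 5 has {2,3,4,5,6,8}; box has {1,2,3,4,5,6,8,9} → only 7 remains.
(7,5) = 9: row 7 has {1,3,4,5,6,7,8}; col 5 has {2,3,4,5,6,7,8}; box has {1,3,4,5,6,7,8} → only 9 remains.
(7,6) = 2: row 7 has {1,3,4,5,6,7,8,9}; col 6 has {1,3,4,5,6,7,8,9}; box has {1,3,4,5,6,7,8,9} → only 2 remains.
(1,5) = 1: row 1 has {2,3,4,5,6,7,8,9}; col 5 has {2,3,4,5,6,7,8,9}; box has {2,3,4,5,6,7,8,9} → only 1 remains.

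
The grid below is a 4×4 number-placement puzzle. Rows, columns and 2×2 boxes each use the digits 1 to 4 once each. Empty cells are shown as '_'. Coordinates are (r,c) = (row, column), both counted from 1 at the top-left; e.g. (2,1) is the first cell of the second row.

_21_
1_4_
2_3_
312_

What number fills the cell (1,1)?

4

(1,1) = 4: row 1 has {1,2}; col 1 has {1,2,3}; box has {1,2} → only 4 remains.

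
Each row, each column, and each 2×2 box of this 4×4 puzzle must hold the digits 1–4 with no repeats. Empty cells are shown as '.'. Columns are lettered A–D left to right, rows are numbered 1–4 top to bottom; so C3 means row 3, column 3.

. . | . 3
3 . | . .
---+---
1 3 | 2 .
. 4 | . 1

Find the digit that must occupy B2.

1

D3 = 4: row 3 has {1,2,3}; col 4 has {1,3}; box has {1,2} → only 4 remains.
A4 = 2: row 4 has {1,4}; col 1 has {1,3}; box has {1,3,4} → only 2 remains.
C4 = 3: row 4 has {1,2,4}; col 3 has {2}; box has {1,2,4} → only 3 remains.
A1 = 4: row 1 has {3}; col 1 has {1,2,3}; box has {3} → only 4 remains.
C1 = 1: row 1 has {3,4}; col 3 has {2,3}; box has {3} → only 1 remains.
C2 = 4: row 2 has {3}; col 3 has {1,2,3}; box has {1,3} → only 4 remains.
D2 = 2: row 2 has {3,4}; col 4 has {1,3,4}; box has {1,3,4} → only 2 remains.
B1 = 2: row 1 has {1,3,4}; col 2 has {3,4}; box has {3,4} → only 2 remains.
B2 = 1: row 2 has {2,3,4}; col 2 has {2,3,4}; box has {2,3,4} → only 1 remains.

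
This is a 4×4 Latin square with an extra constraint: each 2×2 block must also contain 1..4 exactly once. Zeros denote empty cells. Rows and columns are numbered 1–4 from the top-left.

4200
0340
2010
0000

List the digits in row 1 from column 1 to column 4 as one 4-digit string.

4231

row 1, column 3 = 3: row 1 has {2,4}; col 3 has {1,4}; box has {4} → only 3 remains.
row 1, column 4 = 1: row 1 has {2,3,4}; col 4 has {}; box has {3,4} → only 1 remains.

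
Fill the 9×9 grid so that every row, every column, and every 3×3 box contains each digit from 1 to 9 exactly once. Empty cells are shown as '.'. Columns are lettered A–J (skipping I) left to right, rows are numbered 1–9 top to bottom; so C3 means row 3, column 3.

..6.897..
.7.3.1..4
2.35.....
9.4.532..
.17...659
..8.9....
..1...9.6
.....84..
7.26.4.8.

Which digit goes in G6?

3

B4 = 6: row 4 has {2,3,4,5,9}; col 2 has {1,7}; box has {1,4,7,8,9} → only 6 remains.
A5 = 3: row 5 has {1,5,6,7,9}; col 1 has {2,7,9}; box has {1,4,6,7,8,9} → only 3 remains.
F5 = 2: row 5 has {1,3,5,6,7,9}; col 6 has {1,3,4,8,9}; box has {3,5,9} → only 2 remains.
A6 = 5: row 6 has {8,9}; col 1 has {2,3,7,9}; box has {1,3,4,6,7,8,9} → only 5 remains.
B6 = 2: row 6 has {5,8,9}; col 2 has {1,6,7}; box has {1,3,4,5,6,7,8,9} → only 2 remains.
A8 = 6: row 8 has {4,8}; col 1 has {2,3,5,7,9}; box has {1,2,7} → only 6 remains.
A2 = 8: row 2 has {1,3,4,7}; col 1 has {2,3,5,6,7,9}; box has {2,3,6,7} → only 8 remains.
G2 = 5: row 2 has {1,3,4,7,8}; col 7 has {2,4,6,7,9}; box has {4,7} → only 5 remains.
E5 = 4: row 5 has {1,2,3,5,6,7,9}; col 5 has {5,8,9}; box has {2,3,5,9} → only 4 remains.
A7 = 4: row 7 has {1,6,9}; col 1 has {2,3,5,6,7,8,9}; box has {1,2,6,7} → only 4 remains.
A1 = 1: row 1 has {6,7,8,9}; col 1 has {2,3,4,5,6,7,8,9}; box has {2,3,6,7,8} → only 1 remains.
C2 = 9: row 2 has {1,3,4,5,7,8}; col 3 has {1,2,3,4,6,7,8}; box has {1,2,3,6,7,8} → only 9 remains.
B3 = 4: row 3 has {2,3,5}; col 2 has {1,2,6,7}; box has {1,2,3,6,7,8,9} → only 4 remains.
D5 = 8: row 5 has {1,2,3,4,5,6,7,9}; col 4 has {3,5,6}; box has {2,3,4,5,9} → only 8 remains.
C8 = 5: row 8 has {4,6,8}; col 3 has {1,2,3,4,6,7,8,9}; box has {1,2,4,6,7} → only 5 remains.
B1 = 5: row 1 has {1,6,7,8,9}; col 2 has {1,2,4,6,7}; box has {1,2,3,4,6,7,8,9} → only 5 remains.
D1 = 4: in row 1, 4 can only go here (every other open cell in that row sees a 4).
H3 = 9: in row 3, 9 can only go here (every other open cell in that row sees a 9).
J4 = 8: in row 4, 8 can only go here (every other open cell in that row sees an 8).
J3 = 1: row 3 has {2,3,4,5,9}; col 9 has {4,6,8,9}; box has {4,5,7,9} → only 1 remains.
G3 = 8: row 3 has {1,2,3,4,5,9}; col 7 has {2,4,5,6,7,9}; box has {1,4,5,7,9} → only 8 remains.
H6 = 4: in row 6, 4 can only go here (every other open cell in that row sees a 4).
F6 = 6: in row 6, 6 can only go here (every other open cell in that row sees a 6).
F3 = 7: row 3 has {1,2,3,4,5,8,9}; col 6 has {1,2,3,4,6,8,9}; box has {1,3,4,5,8,9} → only 7 remains.
F7 = 5: row 7 has {1,4,6,9}; col 6 has {1,2,3,4,6,7,8,9}; box has {4,6,8} → only 5 remains.
E3 = 6: row 3 has {1,2,3,4,5,7,8,9}; col 5 has {4,5,8,9}; box has {1,3,4,5,7,8,9} → only 6 remains.
E2 = 2: row 2 has {1,3,4,5,7,8,9}; col 5 has {4,5,6,8,9}; box has {1,3,4,5,6,7,8,9} → only 2 remains.
H2 = 6: row 2 has {1,2,3,4,5,7,8,9}; col 8 has {4,5,8,9}; box has {1,4,5,7,8,9} → only 6 remains.
B7 = 8: in row 7, 8 can only go here (every other open cell in that row sees an 8).
J9 = 5: in row 9, 5 can only go here (every other open cell in that row sees a 5).
B9 = 9: in row 9, 9 can only go here (every other open cell in that row sees a 9).
B8 = 3: row 8 has {4,5,6,8}; col 2 has {1,2,4,5,6,7,8,9}; box has {1,2,4,5,6,7,8,9} → only 3 remains.
D8 = 9: in row 8, 9 can only go here (every other open cell in that row sees a 9).
D7 = 2: in column 4, 2 can only go here (every other open cell in that column sees a 2).
Singles propagation stalls; G6 is still open with candidates {1,3}.
  Try G6 = 1: this forces H4=7, D6=7, J6=3, H7=3; then G9 has no candidate left — contradiction.
So G6 = 3.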